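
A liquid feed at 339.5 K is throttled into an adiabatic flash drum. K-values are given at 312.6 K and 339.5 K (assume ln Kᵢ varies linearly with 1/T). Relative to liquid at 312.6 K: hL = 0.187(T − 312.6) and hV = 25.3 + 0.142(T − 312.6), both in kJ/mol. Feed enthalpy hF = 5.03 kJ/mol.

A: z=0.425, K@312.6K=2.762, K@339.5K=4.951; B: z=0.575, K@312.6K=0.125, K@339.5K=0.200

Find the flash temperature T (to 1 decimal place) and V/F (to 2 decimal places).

T = 314.6 K, V/F = 0.18

Adiabatic flash: solve Rachford–Rice at each trial T, then check hF = ψ·hV(T) + (1−ψ)·hL(T).
  T = 312.6 K: K = (2.762, 0.125), RR gives ψ = 0.159, H_out = 4.032 kJ/mol
  T = 339.5 K: K = (4.951, 0.200), RR gives ψ = 0.386, H_out = 14.322 kJ/mol
  T = 326.1 K: K = (3.747, 0.160), RR gives ψ = 0.296, H_out = 9.846 kJ/mol
  T = 319.4 K: K = (3.231, 0.142), RR gives ψ = 0.237, H_out = 7.208 kJ/mol
  T = 316.0 K: K = (2.990, 0.133), RR gives ψ = 0.201, H_out = 5.699 kJ/mol
  T = 314.3 K: K = (2.874, 0.129), RR gives ψ = 0.181, H_out = 4.888 kJ/mol
Linear interpolation between T = 314.3 (H_out = 4.888) and T = 316.0 (H_out = 5.699) on hF = 5.03 gives T ≈ 314.6 K, at which ψ = 0.18.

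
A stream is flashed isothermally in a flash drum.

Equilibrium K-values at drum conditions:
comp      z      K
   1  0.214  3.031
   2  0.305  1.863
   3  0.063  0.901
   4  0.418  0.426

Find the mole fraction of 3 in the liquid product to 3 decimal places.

Rachford–Rice: g(ψ) = Σ zᵢ(Kᵢ−1)/(1+ψ(Kᵢ−1)) = 0.
g(0) = ΣzᵢKᵢ − 1 = 0.452 and g(1) = 1 − Σzᵢ/Kᵢ = -0.285, so a root lies in (0, 1).
Newton–Raphson from ψ = 0.5:
  ψ = 0.500: g = 0.0564, g' = -0.600 → ψ = 0.594
  ψ = 0.594: g = 0.0002, g' = -0.598 → ψ = 0.595
Converged at ψ = 0.595.
Compositions from xᵢ = zᵢ/(1+ψ(Kᵢ−1)), yᵢ = Kᵢxᵢ:
  1: x = 0.097, y = 0.294
  2: x = 0.202, y = 0.376
  3: x = 0.067, y = 0.060
  4: x = 0.635, y = 0.270

x_3 = 0.067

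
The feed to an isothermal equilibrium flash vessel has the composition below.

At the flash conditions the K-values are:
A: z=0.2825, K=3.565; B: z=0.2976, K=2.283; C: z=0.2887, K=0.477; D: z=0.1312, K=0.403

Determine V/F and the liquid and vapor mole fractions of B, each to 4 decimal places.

V/F = 0.8224, x_B = 0.1448, y_B = 0.3306

Rachford–Rice: g(V/F) = Σ zᵢ(Kᵢ−1)/(1+V/F(Kᵢ−1)) = 0.
Feasibility: ΣzᵢKᵢ = 1.8771, Σzᵢ/Kᵢ = 1.1404 — both > 1, two phases present.
Newton iteration, V/F⁰ = 0.5:
  V/F = 0.5000: g = 0.23396, g' = -0.7784 → V/F = 0.8006
  V/F = 0.8006: g = 0.01588, g' = -0.7238 → V/F = 0.8225
  V/F = 0.8225: g = -0.00009, g' = -0.7319 → V/F = 0.8224
Converged at V/F = 0.8224.
Compositions from xᵢ = zᵢ/(1+V/F(Kᵢ−1)), yᵢ = Kᵢxᵢ:
  A: x = 0.0909, y = 0.3239
  B: x = 0.1448, y = 0.3306
  C: x = 0.5066, y = 0.2416
  D: x = 0.2577, y = 0.1039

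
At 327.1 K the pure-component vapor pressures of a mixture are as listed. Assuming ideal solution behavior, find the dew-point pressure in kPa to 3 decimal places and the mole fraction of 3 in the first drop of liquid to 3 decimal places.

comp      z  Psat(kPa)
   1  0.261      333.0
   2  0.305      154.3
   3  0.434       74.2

At the dew point ψ → 1, so Σzᵢ/Kᵢ = 1 with Kᵢ = Pᵢˢᵃᵗ/P ⇒ 1/P = Σzᵢ/Pᵢˢᵃᵗ.
1/P = 0.261/333.0 + 0.305/154.3 + 0.434/74.2 = 0.008610 ⇒ P = 116.151 kPa
xᵢ = zᵢP/Pᵢˢᵃᵗ ⇒ x_3 = 0.434·116.151/74.2 = 0.679

Pdew = 116.151 kPa, x_3 = 0.679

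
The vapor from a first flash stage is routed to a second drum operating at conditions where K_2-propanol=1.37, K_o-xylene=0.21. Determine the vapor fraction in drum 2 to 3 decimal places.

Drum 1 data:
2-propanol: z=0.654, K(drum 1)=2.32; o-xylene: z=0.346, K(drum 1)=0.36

Drum 1:
Material balance + equilibrium reduce to Σ zᵢ(Kᵢ−1)/(1+ψ₁(Kᵢ−1)) = 0.
Feasibility: ΣzᵢKᵢ = 1.642, Σzᵢ/Kᵢ = 1.243 — both > 1, two phases present.
Newton iteration, ψ₁⁰ = 0.53:
  ψ₁ = 0.530: g = 0.1728, g' = -0.719 → ψ₁ = 0.770
  ψ₁ = 0.770: g = -0.0088, g' = -0.832 → ψ₁ = 0.760
Converged at ψ₁ = 0.760.
Drum-1 compositions:
  2-propanol: x = 0.327, y = 0.758
  o-xylene: x = 0.673, y = 0.242
Drum-2 feed = drum-1 vapor: z₂ = (0.7576, 0.2424).
Drum 2:
Rachford–Rice: g(ψ₂) = Σ zᵢ(Kᵢ−1)/(1+ψ₂(Kᵢ−1)) = 0.
Feasibility: ΣzᵢKᵢ = 1.089, Σzᵢ/Kᵢ = 1.707 — both > 1, two phases present.
Binary case is linear: z₁(K₁−1)(1+ψ₂(K₂−1)) + z₂(K₂−1)(1+ψ₂(K₁−1)) = 0
⇒ ψ₂ = [z₁(K₁−1)+z₂(K₂−1)] / [−(K₁−1)(K₂−1)] = 0.0888/0.2923 = 0.304
  2-propanol: x = 0.681, y = 0.933
  o-xylene: x = 0.319, y = 0.067

V/F (drum 2) = 0.304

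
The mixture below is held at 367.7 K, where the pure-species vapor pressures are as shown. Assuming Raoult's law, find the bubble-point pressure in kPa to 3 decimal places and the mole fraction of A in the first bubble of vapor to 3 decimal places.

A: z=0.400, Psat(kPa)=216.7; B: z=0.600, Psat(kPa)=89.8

At the bubble point ψ → 0, so ΣzᵢKᵢ = 1 with Kᵢ = Pᵢˢᵃᵗ/P ⇒ P = ΣzᵢPᵢˢᵃᵗ.
P = 0.400·216.7 + 0.600·89.8 = 140.560 kPa
yᵢ = zᵢPᵢˢᵃᵗ/P ⇒ y_A = 0.400·216.7/140.560 = 0.617

Pbub = 140.560 kPa, y_A = 0.617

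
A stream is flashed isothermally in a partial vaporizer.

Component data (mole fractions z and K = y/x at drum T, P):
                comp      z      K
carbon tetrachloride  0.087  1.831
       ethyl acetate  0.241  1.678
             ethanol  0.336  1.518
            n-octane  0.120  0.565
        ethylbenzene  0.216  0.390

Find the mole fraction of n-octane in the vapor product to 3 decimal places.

Material balance + equilibrium reduce to Σ zᵢ(Kᵢ−1)/(1+ψ(Kᵢ−1)) = 0.
Check two-phase: ΣzᵢKᵢ = 1.226 > 1 and Σzᵢ/Kᵢ = 1.179 > 1, so g(0) = 0.226 > 0 and g(1) = -0.179 < 0.
Iterate (Newton) starting at ψ = 0.33:
  ψ = 0.330: g = 0.1130, g' = -0.334 → ψ = 0.669
  ψ = 0.669: g = -0.0079, g' = -0.401 → ψ = 0.649
Converged at ψ = 0.649.
Compositions from xᵢ = zᵢ/(1+ψ(Kᵢ−1)), yᵢ = Kᵢxᵢ:
  carbon tetrachloride: x = 0.057, y = 0.104
  ethyl acetate: x = 0.167, y = 0.281
  ethanol: x = 0.251, y = 0.382
  n-octane: x = 0.167, y = 0.094
  ethylbenzene: x = 0.357, y = 0.139

y_n-octane = 0.094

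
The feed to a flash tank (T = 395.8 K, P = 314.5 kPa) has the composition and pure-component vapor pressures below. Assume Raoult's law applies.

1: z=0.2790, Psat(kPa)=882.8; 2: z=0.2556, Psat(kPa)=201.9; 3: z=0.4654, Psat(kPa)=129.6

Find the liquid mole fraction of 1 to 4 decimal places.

Raoult's law: Kᵢ = Pᵢˢᵃᵗ/P = Pᵢˢᵃᵗ/314.5.
  K_1 = 882.8/314.5 = 2.806995, K_2 = 201.9/314.5 = 0.641971, K_3 = 129.6/314.5 = 0.412083
Rachford–Rice: g(ψ) = Σ zᵢ(Kᵢ−1)/(1+ψ(Kᵢ−1)) = 0.
Feasibility: ΣzᵢKᵢ = 1.1390, Σzᵢ/Kᵢ = 1.6269 — both > 1, two phases present.
Iterate (Newton) starting at ψ = 0.5:
  ψ = 0.5000: g = -0.23415, g' = -0.6227 → ψ = 0.1240
  ψ = 0.1240: g = 0.02097, g' = -0.8310 → ψ = 0.1492
  ψ = 0.1492: g = 0.00047, g' = -0.7950 → ψ = 0.1498
Converged at ψ = 0.1498.
Compositions from xᵢ = zᵢ/(1+ψ(Kᵢ−1)), yᵢ = Kᵢxᵢ:
  1: x = 0.2196, y = 0.6163
  2: x = 0.2701, y = 0.1734
  3: x = 0.5104, y = 0.2103

x_1 = 0.2196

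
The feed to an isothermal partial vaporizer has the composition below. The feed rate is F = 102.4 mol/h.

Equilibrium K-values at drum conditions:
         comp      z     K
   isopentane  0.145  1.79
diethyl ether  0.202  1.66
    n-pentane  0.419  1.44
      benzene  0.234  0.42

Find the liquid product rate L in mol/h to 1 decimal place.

Material balance + equilibrium reduce to Σ zᵢ(Kᵢ−1)/(1+β(Kᵢ−1)) = 0.
g(0) = ΣzᵢKᵢ − 1 = 0.297 and g(1) = 1 − Σzᵢ/Kᵢ = -0.051, so a root lies in (0, 1).
Newton iteration, β⁰ = 0.52:
  β = 0.520: g = 0.1362, g' = -0.309 → β = 0.960
  β = 0.960: g = -0.0299, g' = -0.503 → β = 0.901
  β = 0.901: g = -0.0016, g' = -0.452 → β = 0.897
Converged at β = 0.897.
Then V = β·F = 0.8972·102.4 = 91.9 mol/h and L = F − V = 10.5 mol/h.

L = 10.5 mol/h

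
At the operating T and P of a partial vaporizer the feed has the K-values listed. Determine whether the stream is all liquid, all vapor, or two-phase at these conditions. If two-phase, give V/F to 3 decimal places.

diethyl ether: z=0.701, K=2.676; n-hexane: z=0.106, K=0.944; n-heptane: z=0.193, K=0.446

all vapor

ΣzᵢKᵢ = 2.062; Σzᵢ/Kᵢ = 0.807.
Since Σzᵢ/Kᵢ < 1 the mixture is above its dew point — single vapor phase.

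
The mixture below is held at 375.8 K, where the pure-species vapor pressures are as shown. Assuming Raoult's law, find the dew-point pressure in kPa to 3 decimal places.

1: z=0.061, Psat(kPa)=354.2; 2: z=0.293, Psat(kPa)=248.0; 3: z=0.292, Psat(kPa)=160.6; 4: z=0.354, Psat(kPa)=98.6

Pdew = 147.883 kPa

At the dew point ψ → 1, so Σzᵢ/Kᵢ = 1 with Kᵢ = Pᵢˢᵃᵗ/P ⇒ 1/P = Σzᵢ/Pᵢˢᵃᵗ.
1/P = 0.061/354.2 + 0.293/248.0 + 0.292/160.6 + 0.354/98.6 = 0.006762 ⇒ P = 147.883 kPa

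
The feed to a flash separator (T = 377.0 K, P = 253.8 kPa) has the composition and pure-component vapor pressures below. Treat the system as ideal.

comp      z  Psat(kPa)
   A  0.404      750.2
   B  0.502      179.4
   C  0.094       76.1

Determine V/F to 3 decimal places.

V/F = 0.737

Raoult's law: Kᵢ = Pᵢˢᵃᵗ/P = Pᵢˢᵃᵗ/253.8.
  K_A = 750.2/253.8 = 2.95587, K_B = 179.4/253.8 = 0.70686, K_C = 76.1/253.8 = 0.29984
Rachford–Rice: g(V/F) = Σ zᵢ(Kᵢ−1)/(1+V/F(Kᵢ−1)) = 0.
Feasibility: ΣzᵢKᵢ = 1.577, Σzᵢ/Kᵢ = 1.160 — both > 1, two phases present.
Newton–Raphson from V/F = 0.65:
  V/F = 0.650: g = 0.0453, g' = -0.521 → V/F = 0.737
Converged at V/F = 0.737.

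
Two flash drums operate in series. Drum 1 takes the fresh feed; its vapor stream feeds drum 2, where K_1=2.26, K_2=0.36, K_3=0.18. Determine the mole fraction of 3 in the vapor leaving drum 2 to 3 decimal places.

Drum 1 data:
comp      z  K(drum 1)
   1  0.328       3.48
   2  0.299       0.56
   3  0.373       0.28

y_3 (drum 2) = 0.053

Drum 1:
Material balance + equilibrium reduce to Σ zᵢ(Kᵢ−1)/(1+ψ₁(Kᵢ−1)) = 0.
Check two-phase: ΣzᵢKᵢ = 1.413 > 1 and Σzᵢ/Kᵢ = 1.960 > 1, so g(0) = 0.413 > 0 and g(1) = -0.960 < 0.
Newton–Raphson from ψ₁ = 0.35:
  ψ₁ = 0.350: g = -0.0791, g' = -1.005 → ψ₁ = 0.271
  ψ₁ = 0.271: g = 0.0031, g' = -1.094 → ψ₁ = 0.274
Converged at ψ₁ = 0.274.
Drum-1 compositions:
  1: x = 0.195, y = 0.679
  2: x = 0.340, y = 0.190
  3: x = 0.465, y = 0.130
Drum-2 feed = drum-1 vapor: z₂ = (0.6795, 0.1904, 0.1301).
Drum 2:
Let ψ₂ = V/F and solve Σ zᵢ(Kᵢ−1)/(1+ψ₂(Kᵢ−1)) = 0.
Feasibility: ΣzᵢKᵢ = 1.628, Σzᵢ/Kᵢ = 1.552 — both > 1, two phases present.
Newton iteration, ψ₂⁰ = 0.5:
  ψ₂ = 0.500: g = 0.1652, g' = -0.826 → ψ₂ = 0.700
  ψ₂ = 0.700: g = -0.0163, g' = -1.043 → ψ₂ = 0.684
Converged at ψ₂ = 0.684.
  1: x = 0.365, y = 0.825
  2: x = 0.339, y = 0.122
  3: x = 0.296, y = 0.053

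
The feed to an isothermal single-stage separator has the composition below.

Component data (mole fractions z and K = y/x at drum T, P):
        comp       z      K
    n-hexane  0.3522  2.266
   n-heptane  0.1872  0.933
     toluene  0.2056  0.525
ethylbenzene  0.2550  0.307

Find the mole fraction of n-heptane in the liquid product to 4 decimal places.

x_n-heptane = 0.1904

Iterate (Newton) starting at ψ = 0.5:
  ψ = 0.5000: g = -0.13842, g' = -0.5791 → ψ = 0.2610
  ψ = 0.2610: g = -0.00483, g' = -0.5628 → ψ = 0.2524
Converged at ψ = 0.2524.
Compositions from xᵢ = zᵢ/(1+ψ(Kᵢ−1)), yᵢ = Kᵢxᵢ:
  n-hexane: x = 0.2669, y = 0.6048
  n-heptane: x = 0.1904, y = 0.1777
  toluene: x = 0.2336, y = 0.1226
  ethylbenzene: x = 0.3091, y = 0.0949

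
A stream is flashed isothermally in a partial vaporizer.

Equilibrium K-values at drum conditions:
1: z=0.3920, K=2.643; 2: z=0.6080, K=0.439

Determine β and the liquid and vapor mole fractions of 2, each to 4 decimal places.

Rachford–Rice: g(β) = Σ zᵢ(Kᵢ−1)/(1+β(Kᵢ−1)) = 0.
Check two-phase: ΣzᵢKᵢ = 1.3030 > 1 and Σzᵢ/Kᵢ = 1.5333 > 1, so g(0) = 0.3030 > 0 and g(1) = -0.5333 < 0.
Binary case is linear: z₁(K₁−1)(1+β(K₂−1)) + z₂(K₂−1)(1+β(K₁−1)) = 0
⇒ β = [z₁(K₁−1)+z₂(K₂−1)] / [−(K₁−1)(K₂−1)] = 0.30297/0.92172 = 0.3287
Compositions from xᵢ = zᵢ/(1+β(Kᵢ−1)), yᵢ = Kᵢxᵢ:
  1: x = 0.2545, y = 0.6727
  2: x = 0.7455, y = 0.3273

β = 0.3287, x_2 = 0.7455, y_2 = 0.3273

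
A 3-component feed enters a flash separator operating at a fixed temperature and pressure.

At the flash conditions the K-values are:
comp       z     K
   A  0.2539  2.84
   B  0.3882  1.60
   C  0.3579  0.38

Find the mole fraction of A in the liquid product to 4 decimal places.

x_A = 0.1143

Let ψ = V/F and solve Σ zᵢ(Kᵢ−1)/(1+ψ(Kᵢ−1)) = 0.
g(0) = ΣzᵢKᵢ − 1 = 0.4782 and g(1) = 1 − Σzᵢ/Kᵢ = -0.2739, so a root lies in (0, 1).
Newton iteration, ψ⁰ = 0.3:
  ψ = 0.3000: g = 0.22580, g' = -0.6649 → ψ = 0.6396
  ψ = 0.6396: g = 0.01521, g' = -0.6322 → ψ = 0.6637
  ψ = 0.6637: g = -0.00013, g' = -0.6429 → ψ = 0.6635
Converged at ψ = 0.6635.
Compositions from xᵢ = zᵢ/(1+ψ(Kᵢ−1)), yᵢ = Kᵢxᵢ:
  A: x = 0.1143, y = 0.3247
  B: x = 0.2777, y = 0.4443
  C: x = 0.6080, y = 0.2310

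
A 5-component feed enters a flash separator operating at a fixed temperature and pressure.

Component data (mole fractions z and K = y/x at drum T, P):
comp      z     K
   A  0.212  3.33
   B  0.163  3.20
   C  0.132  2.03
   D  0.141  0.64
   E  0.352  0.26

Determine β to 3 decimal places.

β = 0.513

Rachford–Rice: g(β) = Σ zᵢ(Kᵢ−1)/(1+β(Kᵢ−1)) = 0.
Feasibility: ΣzᵢKᵢ = 1.677, Σzᵢ/Kᵢ = 1.754 — both > 1, two phases present.
Newton iteration, β⁰ = 0.5:
  β = 0.500: g = 0.0133, g' = -0.998 → β = 0.513
Converged at β = 0.513.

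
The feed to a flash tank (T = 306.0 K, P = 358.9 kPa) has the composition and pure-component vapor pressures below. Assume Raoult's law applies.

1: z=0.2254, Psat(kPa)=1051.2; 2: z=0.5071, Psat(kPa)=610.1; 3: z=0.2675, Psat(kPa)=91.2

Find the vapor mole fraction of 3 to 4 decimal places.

y_3 = 0.1436

Raoult's law: Kᵢ = Pᵢˢᵃᵗ/P = Pᵢˢᵃᵗ/358.9.
  K_1 = 1051.2/358.9 = 2.928950, K_2 = 610.1/358.9 = 1.699916, K_3 = 91.2/358.9 = 0.254110
Rachford–Rice: g(β) = Σ zᵢ(Kᵢ−1)/(1+β(Kᵢ−1)) = 0.
Feasibility: ΣzᵢKᵢ = 1.5902, Σzᵢ/Kᵢ = 1.4280 — both > 1, two phases present.
Iterate (Newton) starting at β = 0.43:
  β = 0.4300: g = 0.21674, g' = -0.7199 → β = 0.7311
  β = 0.7311: g = -0.02362, g' = -0.9729 → β = 0.7068
  β = 0.7068: g = -0.00057, g' = -0.9271 → β = 0.7062
Converged at β = 0.7062.
Compositions from xᵢ = zᵢ/(1+β(Kᵢ−1)), yᵢ = Kᵢxᵢ:
  1: x = 0.0954, y = 0.2795
  2: x = 0.3394, y = 0.5769
  3: x = 0.5652, y = 0.1436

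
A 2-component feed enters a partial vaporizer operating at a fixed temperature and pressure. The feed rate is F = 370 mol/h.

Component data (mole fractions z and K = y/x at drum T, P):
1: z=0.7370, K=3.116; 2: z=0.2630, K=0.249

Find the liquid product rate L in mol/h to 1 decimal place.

L = 52.9 mol/h

Rachford–Rice: g(ψ) = Σ zᵢ(Kᵢ−1)/(1+ψ(Kᵢ−1)) = 0.
g(0) = ΣzᵢKᵢ − 1 = 1.3620 and g(1) = 1 − Σzᵢ/Kᵢ = -0.2927, so a root lies in (0, 1).
Binary case is linear: z₁(K₁−1)(1+ψ(K₂−1)) + z₂(K₂−1)(1+ψ(K₁−1)) = 0
⇒ ψ = [z₁(K₁−1)+z₂(K₂−1)] / [−(K₁−1)(K₂−1)] = 1.36198/1.58912 = 0.8571
Then V = ψ·F = 0.8571·370 = 317.1 mol/h and L = F − V = 52.9 mol/h.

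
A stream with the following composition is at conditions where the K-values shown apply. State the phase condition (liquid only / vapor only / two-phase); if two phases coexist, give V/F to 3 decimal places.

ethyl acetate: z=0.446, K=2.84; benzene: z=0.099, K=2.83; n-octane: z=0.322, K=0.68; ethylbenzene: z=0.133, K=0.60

ΣzᵢKᵢ = 1.846; Σzᵢ/Kᵢ = 0.887.
Since Σzᵢ/Kᵢ < 1 the mixture is above its dew point — single vapor phase.

vapor only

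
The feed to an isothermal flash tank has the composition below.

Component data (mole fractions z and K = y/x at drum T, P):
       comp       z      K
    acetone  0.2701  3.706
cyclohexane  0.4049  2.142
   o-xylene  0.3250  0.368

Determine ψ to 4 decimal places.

ψ = 0.8632

Let ψ = V/F and solve Σ zᵢ(Kᵢ−1)/(1+ψ(Kᵢ−1)) = 0.
Feasibility: ΣzᵢKᵢ = 1.9879, Σzᵢ/Kᵢ = 1.1451 — both > 1, two phases present.
Newton–Raphson from ψ = 0.5:
  ψ = 0.5000: g = 0.30466, g' = -0.8486 → ψ = 0.8590
  ψ = 0.8590: g = 0.00393, g' = -0.9348 → ψ = 0.8632
Converged at ψ = 0.8632.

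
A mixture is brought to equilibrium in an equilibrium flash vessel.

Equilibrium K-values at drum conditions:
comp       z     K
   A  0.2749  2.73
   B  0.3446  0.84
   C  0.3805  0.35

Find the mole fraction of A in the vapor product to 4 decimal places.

Material balance + equilibrium reduce to Σ zᵢ(Kᵢ−1)/(1+ψ(Kᵢ−1)) = 0.
Check two-phase: ΣzᵢKᵢ = 1.1731 > 1 and Σzᵢ/Kᵢ = 1.5981 > 1, so g(0) = 0.1731 > 0 and g(1) = -0.5981 < 0.
Iterate (Newton) starting at ψ = 0.64:
  ψ = 0.6400: g = -0.25924, g' = -0.6676 → ψ = 0.2517
  ψ = 0.2517: g = -0.02184, g' = -0.6387 → ψ = 0.2175
  ψ = 0.2175: g = 0.00038, g' = -0.6619 → ψ = 0.2181
Converged at ψ = 0.2181.
Compositions from xᵢ = zᵢ/(1+ψ(Kᵢ−1)), yᵢ = Kᵢxᵢ:
  A: x = 0.1996, y = 0.5449
  B: x = 0.3571, y = 0.2999
  C: x = 0.4433, y = 0.1552

y_A = 0.5449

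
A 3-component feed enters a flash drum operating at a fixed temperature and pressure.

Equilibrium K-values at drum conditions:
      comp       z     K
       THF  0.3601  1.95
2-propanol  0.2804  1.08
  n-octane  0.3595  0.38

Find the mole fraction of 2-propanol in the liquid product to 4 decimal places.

x_2-propanol = 0.2731

Material balance + equilibrium reduce to Σ zᵢ(Kᵢ−1)/(1+β(Kᵢ−1)) = 0.
Check two-phase: ΣzᵢKᵢ = 1.1416 > 1 and Σzᵢ/Kᵢ = 1.3903 > 1, so g(0) = 0.1416 > 0 and g(1) = -0.3903 < 0.
Iterate (Newton) starting at β = 0.5:
  β = 0.5000: g = -0.06953, g' = -0.4413 → β = 0.3424
  β = 0.3424: g = -0.00301, g' = -0.4095 → β = 0.3351
Converged at β = 0.3351.
Compositions from xᵢ = zᵢ/(1+β(Kᵢ−1)), yᵢ = Kᵢxᵢ:
  THF: x = 0.2731, y = 0.5326
  2-propanol: x = 0.2731, y = 0.2949
  n-octane: x = 0.4538, y = 0.1724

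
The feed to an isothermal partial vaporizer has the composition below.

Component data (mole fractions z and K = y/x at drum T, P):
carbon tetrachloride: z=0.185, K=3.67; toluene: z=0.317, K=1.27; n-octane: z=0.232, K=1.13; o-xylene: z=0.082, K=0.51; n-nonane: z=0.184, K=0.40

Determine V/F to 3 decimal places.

Material balance + equilibrium reduce to Σ zᵢ(Kᵢ−1)/(1+V/F(Kᵢ−1)) = 0.
Check two-phase: ΣzᵢKᵢ = 1.459 > 1 and Σzᵢ/Kᵢ = 1.126 > 1, so g(0) = 0.459 > 0 and g(1) = -0.126 < 0.
Newton–Raphson from V/F = 0.5:
  V/F = 0.500: g = 0.1043, g' = -0.433 → V/F = 0.741
  V/F = 0.741: g = 0.0028, g' = -0.431 → V/F = 0.748
Converged at V/F = 0.748.

V/F = 0.748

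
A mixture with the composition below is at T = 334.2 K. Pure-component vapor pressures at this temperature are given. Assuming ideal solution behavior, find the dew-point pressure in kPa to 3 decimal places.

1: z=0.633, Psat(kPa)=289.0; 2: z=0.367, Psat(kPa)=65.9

Pdew = 128.877 kPa

At the dew point ψ → 1, so Σzᵢ/Kᵢ = 1 with Kᵢ = Pᵢˢᵃᵗ/P ⇒ 1/P = Σzᵢ/Pᵢˢᵃᵗ.
1/P = 0.633/289.0 + 0.367/65.9 = 0.007759 ⇒ P = 128.877 kPa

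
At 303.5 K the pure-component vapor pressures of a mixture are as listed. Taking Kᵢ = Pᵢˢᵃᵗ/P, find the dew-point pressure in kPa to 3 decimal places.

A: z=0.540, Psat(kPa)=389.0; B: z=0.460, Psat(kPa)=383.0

Pdew = 386.217 kPa

At the dew point ψ → 1, so Σzᵢ/Kᵢ = 1 with Kᵢ = Pᵢˢᵃᵗ/P ⇒ 1/P = Σzᵢ/Pᵢˢᵃᵗ.
1/P = 0.540/389.0 + 0.460/383.0 = 0.002589 ⇒ P = 386.217 kPa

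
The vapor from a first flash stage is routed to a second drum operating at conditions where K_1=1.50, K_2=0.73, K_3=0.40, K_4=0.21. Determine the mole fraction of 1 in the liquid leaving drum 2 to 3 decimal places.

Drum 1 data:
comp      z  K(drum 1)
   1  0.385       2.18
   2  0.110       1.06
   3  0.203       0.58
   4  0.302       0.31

x_1 (drum 2) = 0.535

Drum 1:
Material balance + equilibrium reduce to Σ zᵢ(Kᵢ−1)/(1+ψ₁(Kᵢ−1)) = 0.
Check two-phase: ΣzᵢKᵢ = 1.167 > 1 and Σzᵢ/Kᵢ = 1.605 > 1, so g(0) = 0.167 > 0 and g(1) = -0.605 < 0.
Newton–Raphson from ψ₁ = 0.57:
  ψ₁ = 0.570: g = -0.1776, g' = -0.645 → ψ₁ = 0.294
  ψ₁ = 0.294: g = -0.0152, g' = -0.569 → ψ₁ = 0.268
Converged at ψ₁ = 0.268.
Drum-1 compositions:
  1: x = 0.293, y = 0.638
  2: x = 0.108, y = 0.115
  3: x = 0.229, y = 0.133
  4: x = 0.370, y = 0.115
Drum-2 feed = drum-1 vapor: z₂ = (0.6377, 0.1148, 0.1327, 0.1148).
Drum 2:
Let ψ₂ = V/F and solve Σ zᵢ(Kᵢ−1)/(1+ψ₂(Kᵢ−1)) = 0.
g(0) = ΣzᵢKᵢ − 1 = 0.118 and g(1) = 1 − Σzᵢ/Kᵢ = -0.461, so a root lies in (0, 1).
Newton iteration, ψ₂⁰ = 0.51:
  ψ₂ = 0.510: g = -0.0485, g' = -0.413 → ψ₂ = 0.392
  ψ₂ = 0.392: g = -0.0037, g' = -0.354 → ψ₂ = 0.382
Converged at ψ₂ = 0.382.
  1: x = 0.535, y = 0.803
  2: x = 0.128, y = 0.093
  3: x = 0.172, y = 0.069
  4: x = 0.164, y = 0.035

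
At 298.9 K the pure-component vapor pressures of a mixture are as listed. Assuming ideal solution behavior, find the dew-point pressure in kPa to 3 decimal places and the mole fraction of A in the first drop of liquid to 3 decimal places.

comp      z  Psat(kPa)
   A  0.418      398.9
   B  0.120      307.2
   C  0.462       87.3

At the dew point ψ → 1, so Σzᵢ/Kᵢ = 1 with Kᵢ = Pᵢˢᵃᵗ/P ⇒ 1/P = Σzᵢ/Pᵢˢᵃᵗ.
1/P = 0.418/398.9 + 0.120/307.2 + 0.462/87.3 = 0.006731 ⇒ P = 148.575 kPa
xᵢ = zᵢP/Pᵢˢᵃᵗ ⇒ x_A = 0.418·148.575/398.9 = 0.156

Pdew = 148.575 kPa, x_A = 0.156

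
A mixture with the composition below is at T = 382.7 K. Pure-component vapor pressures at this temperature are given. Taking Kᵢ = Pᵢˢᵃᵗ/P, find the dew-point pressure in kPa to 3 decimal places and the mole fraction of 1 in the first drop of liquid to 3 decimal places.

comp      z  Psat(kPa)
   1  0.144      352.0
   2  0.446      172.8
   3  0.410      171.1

At the dew point ψ → 1, so Σzᵢ/Kᵢ = 1 with Kᵢ = Pᵢˢᵃᵗ/P ⇒ 1/P = Σzᵢ/Pᵢˢᵃᵗ.
1/P = 0.144/352.0 + 0.446/172.8 + 0.410/171.1 = 0.005386 ⇒ P = 185.654 kPa
xᵢ = zᵢP/Pᵢˢᵃᵗ ⇒ x_1 = 0.144·185.654/352.0 = 0.076

Pdew = 185.654 kPa, x_1 = 0.076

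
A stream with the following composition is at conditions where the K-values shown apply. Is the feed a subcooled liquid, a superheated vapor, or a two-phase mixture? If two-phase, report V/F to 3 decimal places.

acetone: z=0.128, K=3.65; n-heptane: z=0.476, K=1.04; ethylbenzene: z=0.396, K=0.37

ΣzᵢKᵢ = 1.109; Σzᵢ/Kᵢ = 1.563.
Both exceed 1, so a two-phase solution exists.
Let ψ = V/F and solve Σ zᵢ(Kᵢ−1)/(1+ψ(Kᵢ−1)) = 0.
Iterate (Newton) starting at ψ = 0.62:
  ψ = 0.620: g = -0.2625, g' = -0.553 → ψ = 0.145
  ψ = 0.145: g = -0.0106, g' = -0.660 → ψ = 0.129
Converged at ψ = 0.129.

two-phase, V/F = 0.129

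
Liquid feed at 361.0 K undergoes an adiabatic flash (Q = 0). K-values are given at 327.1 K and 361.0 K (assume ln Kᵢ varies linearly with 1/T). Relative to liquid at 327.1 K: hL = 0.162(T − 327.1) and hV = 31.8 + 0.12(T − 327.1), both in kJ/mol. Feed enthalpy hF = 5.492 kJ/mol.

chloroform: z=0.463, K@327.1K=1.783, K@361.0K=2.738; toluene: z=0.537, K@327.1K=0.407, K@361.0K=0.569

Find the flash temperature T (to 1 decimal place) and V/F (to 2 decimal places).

Adiabatic flash: solve Rachford–Rice at each trial T, then check hF = ψ·hV(T) + (1−ψ)·hL(T).
  T = 327.1 K: K = (1.783, 0.407), RR gives ψ = 0.095, H_out = 3.019 kJ/mol
  T = 361.0 K: K = (2.738, 0.569), RR gives ψ = 0.765, H_out = 28.738 kJ/mol
  T = 344.1 K: K = (2.234, 0.485), RR gives ψ = 0.465, H_out = 17.202 kJ/mol
  T = 335.6 K: K = (2.002, 0.445), RR gives ψ = 0.299, H_out = 10.775 kJ/mol
  T = 331.4 K: K = (1.892, 0.426), RR gives ψ = 0.205, H_out = 7.176 kJ/mol
  T = 329.2 K: K = (1.836, 0.416), RR gives ψ = 0.151, H_out = 5.121 kJ/mol
Linear interpolation between T = 329.2 (H_out = 5.121) and T = 331.4 (H_out = 7.176) on hF = 5.492 gives T ≈ 329.6 K, at which ψ = 0.16.

T = 329.6 K, V/F = 0.16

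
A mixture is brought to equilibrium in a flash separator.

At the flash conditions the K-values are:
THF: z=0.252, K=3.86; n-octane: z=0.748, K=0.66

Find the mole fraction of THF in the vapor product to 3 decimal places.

y_THF = 0.410

Let ψ = V/F and solve Σ zᵢ(Kᵢ−1)/(1+ψ(Kᵢ−1)) = 0.
Feasibility: ΣzᵢKᵢ = 1.466, Σzᵢ/Kᵢ = 1.199 — both > 1, two phases present.
Newton iteration, ψ⁰ = 0.36:
  ψ = 0.360: g = 0.0653, g' = -0.613 → ψ = 0.467
  ψ = 0.467: g = 0.0065, g' = -0.500 → ψ = 0.480
Converged at ψ = 0.480.
Compositions from xᵢ = zᵢ/(1+ψ(Kᵢ−1)), yᵢ = Kᵢxᵢ:
  THF: x = 0.106, y = 0.410
  n-octane: x = 0.894, y = 0.590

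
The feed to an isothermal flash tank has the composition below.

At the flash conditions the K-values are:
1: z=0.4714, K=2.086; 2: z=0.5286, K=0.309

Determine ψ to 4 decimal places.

Binary case is linear: z₁(K₁−1)(1+ψ(K₂−1)) + z₂(K₂−1)(1+ψ(K₁−1)) = 0
⇒ ψ = [z₁(K₁−1)+z₂(K₂−1)] / [−(K₁−1)(K₂−1)] = 0.14668/0.75043 = 0.1955

ψ = 0.1955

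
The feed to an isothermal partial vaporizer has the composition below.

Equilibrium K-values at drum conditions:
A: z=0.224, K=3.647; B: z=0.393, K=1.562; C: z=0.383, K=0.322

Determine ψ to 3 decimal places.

ψ = 0.545

Rachford–Rice: g(ψ) = Σ zᵢ(Kᵢ−1)/(1+ψ(Kᵢ−1)) = 0.
Feasibility: ΣzᵢKᵢ = 1.554, Σzᵢ/Kᵢ = 1.502 — both > 1, two phases present.
Newton–Raphson from ψ = 0.47:
  ψ = 0.470: g = 0.0578, g' = -0.769 → ψ = 0.545
Converged at ψ = 0.545.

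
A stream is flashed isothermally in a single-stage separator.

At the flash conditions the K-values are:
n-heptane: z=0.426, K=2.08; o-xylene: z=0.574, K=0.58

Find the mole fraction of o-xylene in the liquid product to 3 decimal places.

Rachford–Rice: g(ψ) = Σ zᵢ(Kᵢ−1)/(1+ψ(Kᵢ−1)) = 0.
g(0) = ΣzᵢKᵢ − 1 = 0.219 and g(1) = 1 − Σzᵢ/Kᵢ = -0.194, so a root lies in (0, 1).
Newton iteration, ψ⁰ = 0.5:
  ψ = 0.500: g = -0.0064, g' = -0.372 → ψ = 0.483
Converged at ψ = 0.483.
Compositions from xᵢ = zᵢ/(1+ψ(Kᵢ−1)), yᵢ = Kᵢxᵢ:
  n-heptane: x = 0.280, y = 0.582
  o-xylene: x = 0.720, y = 0.418

x_o-xylene = 0.720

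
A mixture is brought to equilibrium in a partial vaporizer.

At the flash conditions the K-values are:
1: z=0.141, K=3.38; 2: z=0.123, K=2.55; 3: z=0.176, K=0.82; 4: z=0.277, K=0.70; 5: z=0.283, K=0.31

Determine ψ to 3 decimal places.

ψ = 0.234

Newton iteration, ψ⁰ = 0.48:
  ψ = 0.480: g = -0.1578, g' = -0.613 → ψ = 0.223
  ψ = 0.223: g = 0.0083, g' = -0.727 → ψ = 0.234
Converged at ψ = 0.234.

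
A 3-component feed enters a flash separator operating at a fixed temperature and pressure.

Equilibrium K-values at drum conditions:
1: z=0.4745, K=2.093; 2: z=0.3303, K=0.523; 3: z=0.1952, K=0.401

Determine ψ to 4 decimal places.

Iterate (Newton) starting at ψ = 0.5:
  ψ = 0.5000: g = -0.03846, g' = -0.5093 → ψ = 0.4245
  ψ = 0.4245: g = -0.00009, g' = -0.5086 → ψ = 0.4243
Converged at ψ = 0.4243.

ψ = 0.4243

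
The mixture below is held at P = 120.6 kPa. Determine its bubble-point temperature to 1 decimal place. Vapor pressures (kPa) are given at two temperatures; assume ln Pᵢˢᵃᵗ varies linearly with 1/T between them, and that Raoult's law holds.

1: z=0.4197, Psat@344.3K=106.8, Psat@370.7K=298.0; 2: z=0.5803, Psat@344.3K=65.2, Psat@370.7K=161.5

Bubble-point temperature: ΣzᵢPᵢˢᵃᵗ(T) = P. Interpolate ln Pᵢˢᵃᵗ = aᵢ + bᵢ/T.
  T = 344.3 K: ΣzᵢPᵢˢᵃᵗ = 82.66 kPa
  T = 370.7 K: ΣzᵢPᵢˢᵃᵗ = 218.79 kPa
  T = 357.5 K: ΣzᵢPᵢˢᵃᵗ = 136.86 kPa
  T = 350.9 K: ΣzᵢPᵢˢᵃᵗ = 106.85 kPa
  T = 354.2 K: ΣzᵢPᵢˢᵃᵗ = 121.07 kPa
  T = 352.5 K: ΣzᵢPᵢˢᵃᵗ = 113.56 kPa
Interpolating between 352.5 K and 354.2 K gives T ≈ 354.1 K.

T = 354.1 K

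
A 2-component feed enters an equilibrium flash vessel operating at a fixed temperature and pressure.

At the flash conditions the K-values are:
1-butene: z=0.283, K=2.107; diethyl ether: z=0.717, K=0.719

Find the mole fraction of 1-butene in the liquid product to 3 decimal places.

Rachford–Rice: g(V/F) = Σ zᵢ(Kᵢ−1)/(1+V/F(Kᵢ−1)) = 0.
Feasibility: ΣzᵢKᵢ = 1.112, Σzᵢ/Kᵢ = 1.132 — both > 1, two phases present.
Binary case is linear: z₁(K₁−1)(1+V/F(K₂−1)) + z₂(K₂−1)(1+V/F(K₁−1)) = 0
⇒ V/F = [z₁(K₁−1)+z₂(K₂−1)] / [−(K₁−1)(K₂−1)] = 0.1118/0.3111 = 0.359
Compositions from xᵢ = zᵢ/(1+V/F(Kᵢ−1)), yᵢ = Kᵢxᵢ:
  1-butene: x = 0.202, y = 0.427
  diethyl ether: x = 0.798, y = 0.573

x_1-butene = 0.202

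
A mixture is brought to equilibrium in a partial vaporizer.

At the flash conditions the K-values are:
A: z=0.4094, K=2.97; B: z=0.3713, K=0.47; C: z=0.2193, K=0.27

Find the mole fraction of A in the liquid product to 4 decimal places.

x_A = 0.2361

Material balance + equilibrium reduce to Σ zᵢ(Kᵢ−1)/(1+β(Kᵢ−1)) = 0.
Check two-phase: ΣzᵢKᵢ = 1.4496 > 1 and Σzᵢ/Kᵢ = 1.7401 > 1, so g(0) = 0.4496 > 0 and g(1) = -0.7401 < 0.
Newton iteration, β⁰ = 0.61:
  β = 0.6100: g = -0.21310, g' = -0.9353 → β = 0.3822
  β = 0.3822: g = -0.00870, g' = -0.9059 → β = 0.3726
Converged at β = 0.3726.
Compositions from xᵢ = zᵢ/(1+β(Kᵢ−1)), yᵢ = Kᵢxᵢ:
  A: x = 0.2361, y = 0.7012
  B: x = 0.4627, y = 0.2175
  C: x = 0.3012, y = 0.0813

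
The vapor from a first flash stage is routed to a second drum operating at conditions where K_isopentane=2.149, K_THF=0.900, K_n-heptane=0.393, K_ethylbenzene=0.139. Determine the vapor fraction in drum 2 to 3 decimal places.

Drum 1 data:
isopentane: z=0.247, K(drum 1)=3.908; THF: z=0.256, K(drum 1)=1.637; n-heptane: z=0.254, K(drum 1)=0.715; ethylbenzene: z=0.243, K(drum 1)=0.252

V/F (drum 2) = 0.306

Drum 1:
Let ψ₁ = V/F and solve Σ zᵢ(Kᵢ−1)/(1+ψ₁(Kᵢ−1)) = 0.
g(0) = ΣzᵢKᵢ − 1 = 0.627 and g(1) = 1 − Σzᵢ/Kᵢ = -0.539, so a root lies in (0, 1).
Newton iteration, ψ₁⁰ = 0.53:
  ψ₁ = 0.530: g = 0.0181, g' = -0.783 → ψ₁ = 0.553
Converged at ψ₁ = 0.553.
Drum-1 compositions:
  isopentane: x = 0.095, y = 0.370
  THF: x = 0.189, y = 0.310
  n-heptane: x = 0.302, y = 0.216
  ethylbenzene: x = 0.414, y = 0.104
Drum-2 feed = drum-1 vapor: z₂ = (0.3701, 0.3099, 0.2156, 0.1044).
Drum 2:
Material balance + equilibrium reduce to Σ zᵢ(Kᵢ−1)/(1+ψ₂(Kᵢ−1)) = 0.
Feasibility: ΣzᵢKᵢ = 1.173, Σzᵢ/Kᵢ = 1.817 — both > 1, two phases present.
Newton iteration, ψ₂⁰ = 0.41:
  ψ₂ = 0.410: g = -0.0565, g' = -0.555 → ψ₂ = 0.308
  ψ₂ = 0.308: g = -0.0014, g' = -0.533 → ψ₂ = 0.306
Converged at ψ₂ = 0.306.
  isopentane: x = 0.274, y = 0.589
  THF: x = 0.320, y = 0.288
  n-heptane: x = 0.265, y = 0.104
  ethylbenzene: x = 0.142, y = 0.020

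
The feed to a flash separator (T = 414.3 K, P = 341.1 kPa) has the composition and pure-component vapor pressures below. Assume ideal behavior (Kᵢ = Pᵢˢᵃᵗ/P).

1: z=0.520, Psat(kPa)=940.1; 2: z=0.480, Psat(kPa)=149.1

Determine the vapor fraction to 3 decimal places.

ψ = 0.650

Raoult's law: Kᵢ = Pᵢˢᵃᵗ/P = Pᵢˢᵃᵗ/341.1.
  K_1 = 940.1/341.1 = 2.75608, K_2 = 149.1/341.1 = 0.43712
Binary case is linear: z₁(K₁−1)(1+ψ(K₂−1)) + z₂(K₂−1)(1+ψ(K₁−1)) = 0
⇒ ψ = [z₁(K₁−1)+z₂(K₂−1)] / [−(K₁−1)(K₂−1)] = 0.6430/0.9885 = 0.650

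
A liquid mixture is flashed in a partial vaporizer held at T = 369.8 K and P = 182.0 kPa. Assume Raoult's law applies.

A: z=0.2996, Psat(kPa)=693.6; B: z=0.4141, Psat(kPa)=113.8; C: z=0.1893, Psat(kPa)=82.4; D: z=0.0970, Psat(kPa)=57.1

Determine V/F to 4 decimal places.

Raoult's law: Kᵢ = Pᵢˢᵃᵗ/P = Pᵢˢᵃᵗ/182.0.
  K_A = 693.6/182.0 = 3.810989, K_B = 113.8/182.0 = 0.625275, K_C = 82.4/182.0 = 0.452747, K_D = 57.1/182.0 = 0.313736
Material balance + equilibrium reduce to Σ zᵢ(Kᵢ−1)/(1+V/F(Kᵢ−1)) = 0.
g(0) = ΣzᵢKᵢ − 1 = 0.5168 and g(1) = 1 − Σzᵢ/Kᵢ = -0.4682, so a root lies in (0, 1).
Newton iteration, V/F⁰ = 0.5:
  V/F = 0.5000: g = -0.08481, g' = -0.7105 → V/F = 0.3806
  V/F = 0.3806: g = 0.00491, g' = -0.8058 → V/F = 0.3867
  V/F = 0.3867: g = 0.00002, g' = -0.7989 → V/F = 0.3868
Converged at V/F = 0.3868.

V/F = 0.3868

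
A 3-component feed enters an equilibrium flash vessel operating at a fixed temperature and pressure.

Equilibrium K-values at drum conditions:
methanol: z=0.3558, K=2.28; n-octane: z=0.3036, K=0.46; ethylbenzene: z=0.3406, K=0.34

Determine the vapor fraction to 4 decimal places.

Let ψ = V/F and solve Σ zᵢ(Kᵢ−1)/(1+ψ(Kᵢ−1)) = 0.
Feasibility: ΣzᵢKᵢ = 1.0667, Σzᵢ/Kᵢ = 1.8178 — both > 1, two phases present.
Newton–Raphson from ψ = 0.36:
  ψ = 0.3600: g = -0.18660, g' = -0.6648 → ψ = 0.0793
  ψ = 0.0793: g = 0.00494, g' = -0.7423 → ψ = 0.0860
Converged at ψ = 0.0860.

ψ = 0.0860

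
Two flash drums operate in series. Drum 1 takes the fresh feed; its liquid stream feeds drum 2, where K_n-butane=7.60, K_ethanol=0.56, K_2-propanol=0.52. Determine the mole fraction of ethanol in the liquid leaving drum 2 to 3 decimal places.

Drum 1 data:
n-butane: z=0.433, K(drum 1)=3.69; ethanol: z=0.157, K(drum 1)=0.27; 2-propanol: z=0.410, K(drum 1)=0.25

Drum 1:
Material balance + equilibrium reduce to Σ zᵢ(Kᵢ−1)/(1+ψ₁(Kᵢ−1)) = 0.
Check two-phase: ΣzᵢKᵢ = 1.743 > 1 and Σzᵢ/Kᵢ = 2.339 > 1, so g(0) = 0.743 > 0 and g(1) = -1.339 < 0.
Newton–Raphson from ψ₁ = 0.38:
  ψ₁ = 0.380: g = -0.0127, g' = -1.378 → ψ₁ = 0.371
Converged at ψ₁ = 0.371.
Drum-1 compositions:
  n-butane: x = 0.217, y = 0.800
  ethanol: x = 0.215, y = 0.058
  2-propanol: x = 0.568, y = 0.142
Drum-2 feed = drum-1 liquid: z₂ = (0.2168, 0.2153, 0.5680).
Drum 2:
Iterate (Newton) starting at ψ₂ = 0.5:
  ψ₂ = 0.500: g = -0.1474, g' = -0.806 → ψ₂ = 0.317
  ψ₂ = 0.317: g = 0.0310, g' = -1.226 → ψ₂ = 0.342
  ψ₂ = 0.342: g = 0.0012, g' = -1.134 → ψ₂ = 0.343
Converged at ψ₂ = 0.343.
  n-butane: x = 0.066, y = 0.504
  ethanol: x = 0.254, y = 0.142
  2-propanol: x = 0.680, y = 0.354

x_ethanol (drum 2) = 0.254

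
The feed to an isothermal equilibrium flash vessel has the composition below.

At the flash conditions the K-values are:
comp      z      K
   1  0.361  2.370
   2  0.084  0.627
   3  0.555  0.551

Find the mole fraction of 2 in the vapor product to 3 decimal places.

Material balance + equilibrium reduce to Σ zᵢ(Kᵢ−1)/(1+ψ(Kᵢ−1)) = 0.
Feasibility: ΣzᵢKᵢ = 1.214, Σzᵢ/Kᵢ = 1.294 — both > 1, two phases present.
Newton–Raphson from ψ = 0.63:
  ψ = 0.630: g = -0.1230, g' = -0.433 → ψ = 0.346
  ψ = 0.346: g = 0.0046, g' = -0.484 → ψ = 0.355
Converged at ψ = 0.355.
Compositions from xᵢ = zᵢ/(1+ψ(Kᵢ−1)), yᵢ = Kᵢxᵢ:
  1: x = 0.243, y = 0.575
  2: x = 0.097, y = 0.061
  3: x = 0.660, y = 0.364

y_2 = 0.061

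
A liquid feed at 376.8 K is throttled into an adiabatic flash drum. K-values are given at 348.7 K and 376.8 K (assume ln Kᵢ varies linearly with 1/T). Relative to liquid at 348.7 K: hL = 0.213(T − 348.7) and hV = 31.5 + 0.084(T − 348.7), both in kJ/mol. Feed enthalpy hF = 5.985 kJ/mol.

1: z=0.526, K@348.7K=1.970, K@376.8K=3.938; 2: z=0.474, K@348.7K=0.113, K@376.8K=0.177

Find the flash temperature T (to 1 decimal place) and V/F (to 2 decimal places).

Adiabatic flash: solve Rachford–Rice at each trial T, then check hF = ψ·hV(T) + (1−ψ)·hL(T).
  T = 348.7 K: K = (1.970, 0.113), RR gives ψ = 0.104, H_out = 3.287 kJ/mol
  T = 376.8 K: K = (3.938, 0.177), RR gives ψ = 0.478, H_out = 19.304 kJ/mol
  T = 362.8 K: K = (2.826, 0.143), RR gives ψ = 0.354, H_out = 13.513 kJ/mol
  T = 355.8 K: K = (2.371, 0.127), RR gives ψ = 0.257, H_out = 9.376 kJ/mol
  T = 352.2 K: K = (2.160, 0.120), RR gives ψ = 0.189, H_out = 6.621 kJ/mol
  T = 350.4 K: K = (2.061, 0.116), RR gives ψ = 0.148, H_out = 5.005 kJ/mol
Linear interpolation between T = 350.4 (H_out = 5.005) and T = 352.2 (H_out = 6.621) on hF = 5.985 gives T ≈ 351.5 K, at which ψ = 0.17.

T = 351.5 K, V/F = 0.17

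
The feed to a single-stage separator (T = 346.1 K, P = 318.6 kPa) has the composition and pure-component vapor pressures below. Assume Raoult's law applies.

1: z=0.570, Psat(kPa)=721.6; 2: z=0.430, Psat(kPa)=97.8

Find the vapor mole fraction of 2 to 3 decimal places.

Raoult's law: Kᵢ = Pᵢˢᵃᵗ/P = Pᵢˢᵃᵗ/318.6.
  K_1 = 721.6/318.6 = 2.26491, K_2 = 97.8/318.6 = 0.30697
Binary case is linear: z₁(K₁−1)(1+β(K₂−1)) + z₂(K₂−1)(1+β(K₁−1)) = 0
⇒ β = [z₁(K₁−1)+z₂(K₂−1)] / [−(K₁−1)(K₂−1)] = 0.4230/0.8766 = 0.483
Compositions from xᵢ = zᵢ/(1+β(Kᵢ−1)), yᵢ = Kᵢxᵢ:
  1: x = 0.354, y = 0.802
  2: x = 0.646, y = 0.198

y_2 = 0.198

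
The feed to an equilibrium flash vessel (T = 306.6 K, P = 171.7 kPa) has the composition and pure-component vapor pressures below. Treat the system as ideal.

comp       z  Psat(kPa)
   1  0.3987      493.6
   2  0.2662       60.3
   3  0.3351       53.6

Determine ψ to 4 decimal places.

ψ = 0.2737

Raoult's law: Kᵢ = Pᵢˢᵃᵗ/P = Pᵢˢᵃᵗ/171.7.
  K_1 = 493.6/171.7 = 2.874782, K_2 = 60.3/171.7 = 0.351194, K_3 = 53.6/171.7 = 0.312172
Material balance + equilibrium reduce to Σ zᵢ(Kᵢ−1)/(1+ψ(Kᵢ−1)) = 0.
Feasibility: ΣzᵢKᵢ = 1.3443, Σzᵢ/Kᵢ = 1.9701 — both > 1, two phases present.
Newton iteration, ψ⁰ = 0.5:
  ψ = 0.5000: g = -0.22114, g' = -0.9872 → ψ = 0.2760
  ψ = 0.2760: g = -0.00228, g' = -1.0164 → ψ = 0.2737
Converged at ψ = 0.2737.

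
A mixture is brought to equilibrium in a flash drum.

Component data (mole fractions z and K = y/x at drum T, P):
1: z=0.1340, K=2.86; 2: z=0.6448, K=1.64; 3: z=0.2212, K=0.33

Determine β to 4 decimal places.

Rachford–Rice: g(β) = Σ zᵢ(Kᵢ−1)/(1+β(Kᵢ−1)) = 0.
g(0) = ΣzᵢKᵢ − 1 = 0.5137 and g(1) = 1 − Σzᵢ/Kᵢ = -0.1103, so a root lies in (0, 1).
Newton iteration, β⁰ = 0.5:
  β = 0.5000: g = 0.21891, g' = -0.5006 → β = 0.9373
  β = 0.9373: g = -0.04961, g' = -0.8823 → β = 0.8811
  β = 0.8811: g = -0.00344, g' = -0.7662 → β = 0.8766
Converged at β = 0.8766.

β = 0.8766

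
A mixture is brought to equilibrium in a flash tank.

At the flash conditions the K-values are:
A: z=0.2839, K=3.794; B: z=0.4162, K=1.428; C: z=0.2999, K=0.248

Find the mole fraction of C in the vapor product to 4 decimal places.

y_C = 0.1411

Let β = V/F and solve Σ zᵢ(Kᵢ−1)/(1+β(Kᵢ−1)) = 0.
g(0) = ΣzᵢKᵢ − 1 = 0.7458 and g(1) = 1 − Σzᵢ/Kᵢ = -0.5756, so a root lies in (0, 1).
Newton–Raphson from β = 0.5:
  β = 0.5000: g = 0.11624, g' = -0.8730 → β = 0.6331
  β = 0.6331: g = -0.00387, g' = -0.9542 → β = 0.6291
Converged at β = 0.6291.
Compositions from xᵢ = zᵢ/(1+β(Kᵢ−1)), yᵢ = Kᵢxᵢ:
  A: x = 0.1030, y = 0.3906
  B: x = 0.3279, y = 0.4683
  C: x = 0.5691, y = 0.1411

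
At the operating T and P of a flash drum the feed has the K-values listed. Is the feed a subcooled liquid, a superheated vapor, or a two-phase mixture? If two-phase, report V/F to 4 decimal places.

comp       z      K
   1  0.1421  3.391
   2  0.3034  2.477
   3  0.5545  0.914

ΣzᵢKᵢ = 1.7402; Σzᵢ/Kᵢ = 0.7711.
Since Σzᵢ/Kᵢ < 1 the mixture is above its dew point — single vapor phase.

superheated vapor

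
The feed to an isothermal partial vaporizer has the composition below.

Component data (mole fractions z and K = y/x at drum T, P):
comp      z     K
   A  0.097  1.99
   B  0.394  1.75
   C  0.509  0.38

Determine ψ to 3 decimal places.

Newton–Raphson from ψ = 0.36:
  ψ = 0.360: g = -0.1028, g' = -0.513 → ψ = 0.160
  ψ = 0.160: g = -0.0035, g' = -0.489 → ψ = 0.153
Converged at ψ = 0.153.

ψ = 0.153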